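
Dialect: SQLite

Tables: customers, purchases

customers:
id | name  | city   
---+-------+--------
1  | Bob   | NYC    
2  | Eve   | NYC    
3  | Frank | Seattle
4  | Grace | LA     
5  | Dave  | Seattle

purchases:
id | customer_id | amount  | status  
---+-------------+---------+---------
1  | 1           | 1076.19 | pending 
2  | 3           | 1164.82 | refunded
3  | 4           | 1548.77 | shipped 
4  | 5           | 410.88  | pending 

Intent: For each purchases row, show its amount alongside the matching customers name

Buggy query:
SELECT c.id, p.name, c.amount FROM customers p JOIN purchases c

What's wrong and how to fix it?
Bug: JOIN with no ON clause produces a cartesian product; every purchases row pairs with every customers row

Fix: Specify the join condition linking the foreign key to the parent id

Corrected query:
SELECT c.id, p.name, c.amount FROM customers p JOIN purchases c ON c.customer_id = p.id

Result:
id | name  | amount 
---+-------+--------
1  | Bob   | 1076.19
2  | Frank | 1164.82
3  | Grace | 1548.77
4  | Dave  | 410.88 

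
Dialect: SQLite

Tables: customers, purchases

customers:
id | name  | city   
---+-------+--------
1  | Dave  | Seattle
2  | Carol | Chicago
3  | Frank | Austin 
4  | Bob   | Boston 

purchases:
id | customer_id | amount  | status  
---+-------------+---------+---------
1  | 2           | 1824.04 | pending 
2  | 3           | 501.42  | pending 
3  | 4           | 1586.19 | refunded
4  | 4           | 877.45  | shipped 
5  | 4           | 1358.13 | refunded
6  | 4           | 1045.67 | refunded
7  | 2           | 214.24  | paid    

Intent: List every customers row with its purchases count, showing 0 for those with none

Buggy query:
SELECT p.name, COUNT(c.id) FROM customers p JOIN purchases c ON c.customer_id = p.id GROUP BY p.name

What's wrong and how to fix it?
Bug: An inner join excludes parents with zero children

Fix: Switch to LEFT JOIN to retain unmatched parent rows

Corrected query:
SELECT p.name, COUNT(c.id) FROM customers p LEFT JOIN purchases c ON c.customer_id = p.id GROUP BY p.name

Result:
name  | COUNT(c.id)
------+------------
Bob   | 4          
Carol | 2          
Dave  | 0          
Frank | 1          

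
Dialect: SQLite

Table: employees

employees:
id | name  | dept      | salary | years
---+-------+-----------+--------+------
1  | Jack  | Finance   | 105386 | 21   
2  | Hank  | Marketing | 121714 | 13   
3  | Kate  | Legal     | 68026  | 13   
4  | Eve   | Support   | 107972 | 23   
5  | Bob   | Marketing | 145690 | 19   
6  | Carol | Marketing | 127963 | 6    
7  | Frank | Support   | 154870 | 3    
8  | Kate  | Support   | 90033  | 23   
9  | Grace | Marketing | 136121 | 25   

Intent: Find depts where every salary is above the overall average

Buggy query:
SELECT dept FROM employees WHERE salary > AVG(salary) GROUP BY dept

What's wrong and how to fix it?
Bug: AVG() is an aggregate; it can't sit directly in WHERE

Fix: Compute the overall average in a scalar subquery and compare each group's MIN against it in HAVING

Corrected query:
SELECT dept FROM employees GROUP BY dept HAVING MIN(salary) > (SELECT AVG(salary) FROM employees)

Result:
dept     
---------
Marketing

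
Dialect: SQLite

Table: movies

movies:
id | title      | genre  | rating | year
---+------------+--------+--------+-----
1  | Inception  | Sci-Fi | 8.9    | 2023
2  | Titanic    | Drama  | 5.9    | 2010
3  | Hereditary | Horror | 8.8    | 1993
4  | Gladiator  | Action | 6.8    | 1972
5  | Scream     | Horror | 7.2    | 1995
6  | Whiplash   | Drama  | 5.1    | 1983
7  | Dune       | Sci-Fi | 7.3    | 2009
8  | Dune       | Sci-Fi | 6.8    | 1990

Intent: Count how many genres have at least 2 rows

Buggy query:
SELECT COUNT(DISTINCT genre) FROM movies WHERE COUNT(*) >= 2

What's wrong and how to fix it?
Bug: COUNT(*) cannot appear in WHERE; the per-group count doesn't exist yet

Fix: Group first with HAVING COUNT(*) >= 2, then COUNT the resulting groups

Corrected query:
SELECT COUNT(*) FROM (SELECT genre FROM movies GROUP BY genre HAVING COUNT(*) >= 2)

Result:
COUNT(*)
--------
3       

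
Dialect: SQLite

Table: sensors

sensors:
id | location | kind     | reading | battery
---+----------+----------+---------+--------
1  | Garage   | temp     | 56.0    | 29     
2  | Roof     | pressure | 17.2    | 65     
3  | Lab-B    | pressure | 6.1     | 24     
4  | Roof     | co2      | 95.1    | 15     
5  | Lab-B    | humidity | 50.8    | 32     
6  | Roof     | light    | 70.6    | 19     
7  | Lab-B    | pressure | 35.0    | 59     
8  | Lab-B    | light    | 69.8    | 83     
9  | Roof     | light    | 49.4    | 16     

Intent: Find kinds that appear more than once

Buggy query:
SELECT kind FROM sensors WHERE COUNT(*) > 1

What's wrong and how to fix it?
Bug: WHERE can't reference COUNT(*); aggregates are computed after WHERE

Fix: Group first, then use HAVING for the count condition

Corrected query:
SELECT kind FROM sensors GROUP BY kind HAVING COUNT(*) > 1

Result:
kind    
--------
light   
pressure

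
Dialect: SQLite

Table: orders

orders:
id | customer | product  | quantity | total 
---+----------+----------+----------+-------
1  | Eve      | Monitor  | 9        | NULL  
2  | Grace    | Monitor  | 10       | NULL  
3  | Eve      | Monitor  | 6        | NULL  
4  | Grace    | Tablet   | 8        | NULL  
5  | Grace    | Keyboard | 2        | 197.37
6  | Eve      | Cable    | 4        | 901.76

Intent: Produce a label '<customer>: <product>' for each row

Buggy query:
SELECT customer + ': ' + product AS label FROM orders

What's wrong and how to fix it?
Bug: SQLite uses || for string concatenation; + coerces text to numbers (yielding 0)

Fix: Use the || operator for string concatenation

Corrected query:
SELECT customer || ': ' || product AS label FROM orders

Result:
label          
---------------
Eve: Monitor   
Grace: Monitor 
Eve: Monitor   
Grace: Tablet  
Grace: Keyboard
Eve: Cable     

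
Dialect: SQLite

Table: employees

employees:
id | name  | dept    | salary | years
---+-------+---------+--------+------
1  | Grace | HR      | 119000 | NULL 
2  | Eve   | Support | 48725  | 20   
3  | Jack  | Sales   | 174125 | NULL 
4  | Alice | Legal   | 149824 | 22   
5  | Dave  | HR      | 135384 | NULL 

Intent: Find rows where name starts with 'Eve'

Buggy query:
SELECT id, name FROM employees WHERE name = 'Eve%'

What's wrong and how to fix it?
Bug: '=' compares the literal string including the % character; pattern matching needs LIKE

Fix: Use LIKE for wildcard pattern matching

Corrected query:
SELECT id, name FROM employees WHERE name LIKE 'Eve%'

Result:
id | name
---+-----
2  | Eve 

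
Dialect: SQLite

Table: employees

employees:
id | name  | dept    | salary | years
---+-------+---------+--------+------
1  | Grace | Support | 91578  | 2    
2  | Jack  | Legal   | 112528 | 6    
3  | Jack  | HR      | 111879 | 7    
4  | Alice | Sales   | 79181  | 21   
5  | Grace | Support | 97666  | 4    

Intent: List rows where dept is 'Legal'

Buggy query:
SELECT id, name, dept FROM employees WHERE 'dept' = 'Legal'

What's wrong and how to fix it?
Bug: 'dept' in single quotes is a string literal, not the column; the comparison is literal-vs-literal and never true

Fix: Reference the column as dept without single quotes

Corrected query:
SELECT id, name, dept FROM employees WHERE dept = 'Legal'

Result:
id | name | dept 
---+------+------
2  | Jack | Legal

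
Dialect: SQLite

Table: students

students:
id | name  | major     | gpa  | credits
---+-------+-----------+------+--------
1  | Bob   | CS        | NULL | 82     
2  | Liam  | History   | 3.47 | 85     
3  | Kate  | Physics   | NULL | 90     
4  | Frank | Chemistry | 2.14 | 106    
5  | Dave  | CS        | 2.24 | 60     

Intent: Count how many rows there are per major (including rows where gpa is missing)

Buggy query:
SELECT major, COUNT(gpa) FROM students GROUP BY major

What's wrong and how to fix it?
Bug: COUNT(column) counts non-NULL values only; rows with NULL gpa aren't counted

Fix: Use COUNT(*) to count all rows regardless of NULL

Corrected query:
SELECT major, COUNT(*) FROM students GROUP BY major

Result:
major     | COUNT(*)
----------+---------
CS        | 2       
Chemistry | 1       
History   | 1       
Physics   | 1       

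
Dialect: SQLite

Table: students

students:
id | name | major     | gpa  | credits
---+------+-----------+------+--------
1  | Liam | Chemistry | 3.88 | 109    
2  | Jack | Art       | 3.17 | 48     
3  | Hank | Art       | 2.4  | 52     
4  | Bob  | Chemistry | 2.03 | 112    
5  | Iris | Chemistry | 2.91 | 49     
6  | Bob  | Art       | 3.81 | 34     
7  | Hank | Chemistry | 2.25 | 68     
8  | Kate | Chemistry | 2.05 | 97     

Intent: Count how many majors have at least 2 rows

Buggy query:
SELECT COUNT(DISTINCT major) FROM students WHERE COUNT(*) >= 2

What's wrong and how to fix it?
Bug: COUNT(*) cannot appear in WHERE; the per-group count doesn't exist yet

Fix: Use a subquery that GROUPs and filters with HAVING, then count its rows

Corrected query:
SELECT COUNT(*) FROM (SELECT major FROM students GROUP BY major HAVING COUNT(*) >= 2)

Result:
COUNT(*)
--------
2       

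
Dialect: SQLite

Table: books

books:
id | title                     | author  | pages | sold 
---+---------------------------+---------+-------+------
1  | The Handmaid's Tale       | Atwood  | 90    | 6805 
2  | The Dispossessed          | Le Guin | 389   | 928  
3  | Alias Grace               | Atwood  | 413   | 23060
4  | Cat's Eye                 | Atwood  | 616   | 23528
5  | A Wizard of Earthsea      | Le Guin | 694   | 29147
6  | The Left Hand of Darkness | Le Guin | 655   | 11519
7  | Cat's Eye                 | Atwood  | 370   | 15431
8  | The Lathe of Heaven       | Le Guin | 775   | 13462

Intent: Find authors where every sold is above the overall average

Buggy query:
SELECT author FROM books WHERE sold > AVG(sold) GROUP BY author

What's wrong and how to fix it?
Bug: AVG() is an aggregate; it can't sit directly in WHERE

Fix: Compute the overall average in a scalar subquery and compare each group's MIN against it in HAVING

Corrected query:
SELECT author FROM books GROUP BY author HAVING MIN(sold) > (SELECT AVG(sold) FROM books)

Result:
(no rows)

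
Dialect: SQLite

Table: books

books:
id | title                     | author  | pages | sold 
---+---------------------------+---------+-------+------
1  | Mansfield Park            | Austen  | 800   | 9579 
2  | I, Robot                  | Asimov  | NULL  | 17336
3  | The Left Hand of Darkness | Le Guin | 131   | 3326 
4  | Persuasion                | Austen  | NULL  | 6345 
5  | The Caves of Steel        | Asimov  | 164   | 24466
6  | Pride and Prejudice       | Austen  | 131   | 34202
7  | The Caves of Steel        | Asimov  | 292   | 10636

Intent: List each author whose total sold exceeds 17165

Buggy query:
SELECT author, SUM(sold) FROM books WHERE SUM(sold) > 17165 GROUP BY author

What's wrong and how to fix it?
Bug: WHERE runs before GROUP BY, so aggregates aren't available there

Fix: Use HAVING (which filters groups after aggregation) instead of WHERE

Corrected query:
SELECT author, SUM(sold) FROM books GROUP BY author HAVING SUM(sold) > 17165

Result:
author | SUM(sold)
-------+----------
Asimov | 52438    
Austen | 50126    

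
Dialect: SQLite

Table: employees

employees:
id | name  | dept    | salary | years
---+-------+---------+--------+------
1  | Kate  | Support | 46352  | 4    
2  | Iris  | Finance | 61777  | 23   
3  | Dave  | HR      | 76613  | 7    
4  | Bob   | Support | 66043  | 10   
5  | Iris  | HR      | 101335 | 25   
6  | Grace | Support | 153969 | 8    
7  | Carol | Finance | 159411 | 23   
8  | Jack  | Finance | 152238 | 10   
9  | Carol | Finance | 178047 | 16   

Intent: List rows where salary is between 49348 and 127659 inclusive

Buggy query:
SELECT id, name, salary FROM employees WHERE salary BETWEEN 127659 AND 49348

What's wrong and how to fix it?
Bug: The bounds are reversed; BETWEEN a AND b requires a <= b to match anything

Fix: Write BETWEEN 49348 AND 127659

Corrected query:
SELECT id, name, salary FROM employees WHERE salary BETWEEN 49348 AND 127659

Result:
id | name | salary
---+------+-------
2  | Iris | 61777 
3  | Dave | 76613 
4  | Bob  | 66043 
5  | Iris | 101335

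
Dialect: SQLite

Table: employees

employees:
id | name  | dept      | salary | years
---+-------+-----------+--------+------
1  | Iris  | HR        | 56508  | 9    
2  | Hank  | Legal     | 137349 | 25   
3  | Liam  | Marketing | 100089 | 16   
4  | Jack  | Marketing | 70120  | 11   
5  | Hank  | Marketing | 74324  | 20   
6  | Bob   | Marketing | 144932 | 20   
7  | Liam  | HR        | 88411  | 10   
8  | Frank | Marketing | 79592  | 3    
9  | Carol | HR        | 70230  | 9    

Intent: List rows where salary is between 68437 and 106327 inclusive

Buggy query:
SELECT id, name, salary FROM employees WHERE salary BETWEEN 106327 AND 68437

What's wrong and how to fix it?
Bug: The bounds are reversed; BETWEEN a AND b requires a <= b to match anything

Fix: Write BETWEEN 68437 AND 106327

Corrected query:
SELECT id, name, salary FROM employees WHERE salary BETWEEN 68437 AND 106327

Result:
id | name  | salary
---+-------+-------
3  | Liam  | 100089
4  | Jack  | 70120 
5  | Hank  | 74324 
7  | Liam  | 88411 
8  | Frank | 79592 
9  | Carol | 70230 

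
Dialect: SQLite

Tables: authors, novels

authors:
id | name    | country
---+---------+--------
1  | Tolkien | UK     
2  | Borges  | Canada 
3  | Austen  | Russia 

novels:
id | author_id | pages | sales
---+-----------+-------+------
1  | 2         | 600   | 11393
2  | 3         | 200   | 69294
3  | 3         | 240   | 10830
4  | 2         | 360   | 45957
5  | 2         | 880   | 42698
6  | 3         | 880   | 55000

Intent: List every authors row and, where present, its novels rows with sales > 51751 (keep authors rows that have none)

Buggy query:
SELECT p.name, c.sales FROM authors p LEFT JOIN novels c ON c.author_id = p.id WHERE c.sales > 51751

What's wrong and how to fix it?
Bug: Filtering c.sales in WHERE discards the NULL rows produced by LEFT JOIN, turning it into an inner join

Fix: Put 'c.sales > 51751' in the JOIN's ON clause instead of WHERE

Corrected query:
SELECT p.name, c.sales FROM authors p LEFT JOIN novels c ON c.author_id = p.id AND c.sales > 51751

Result:
name    | sales
--------+------
Tolkien | NULL 
Borges  | NULL 
Austen  | 55000
Austen  | 69294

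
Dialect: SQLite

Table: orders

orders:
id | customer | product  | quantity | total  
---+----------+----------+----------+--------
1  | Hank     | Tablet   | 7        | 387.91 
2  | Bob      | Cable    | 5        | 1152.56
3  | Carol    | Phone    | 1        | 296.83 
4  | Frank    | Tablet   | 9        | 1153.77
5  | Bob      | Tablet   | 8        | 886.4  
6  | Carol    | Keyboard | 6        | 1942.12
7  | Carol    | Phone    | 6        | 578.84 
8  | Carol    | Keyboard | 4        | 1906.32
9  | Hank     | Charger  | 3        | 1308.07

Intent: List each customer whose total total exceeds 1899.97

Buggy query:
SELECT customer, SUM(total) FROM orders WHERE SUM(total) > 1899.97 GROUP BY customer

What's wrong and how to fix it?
Bug: Aggregate functions cannot appear in a WHERE clause

Fix: Move the aggregate condition to a HAVING clause

Corrected query:
SELECT customer, SUM(total) FROM orders GROUP BY customer HAVING SUM(total) > 1899.97

Result:
customer | SUM(total)
---------+-----------
Bob      | 2038.96   
Carol    | 4724.11   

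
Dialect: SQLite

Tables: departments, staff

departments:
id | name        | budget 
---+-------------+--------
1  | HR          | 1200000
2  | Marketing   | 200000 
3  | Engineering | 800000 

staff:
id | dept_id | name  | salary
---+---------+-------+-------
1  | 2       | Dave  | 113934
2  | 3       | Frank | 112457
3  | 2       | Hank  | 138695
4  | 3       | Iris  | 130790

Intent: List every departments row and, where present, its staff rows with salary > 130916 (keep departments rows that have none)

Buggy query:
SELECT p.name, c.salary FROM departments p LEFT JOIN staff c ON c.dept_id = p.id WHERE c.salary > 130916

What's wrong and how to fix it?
Bug: A WHERE condition on the right-hand table after LEFT JOIN drops unmatched parents

Fix: Move the right-table condition into the ON clause so unmatched parents are kept

Corrected query:
SELECT p.name, c.salary FROM departments p LEFT JOIN staff c ON c.dept_id = p.id AND c.salary > 130916

Result:
name        | salary
------------+-------
HR          | NULL  
Marketing   | 138695
Engineering | NULL  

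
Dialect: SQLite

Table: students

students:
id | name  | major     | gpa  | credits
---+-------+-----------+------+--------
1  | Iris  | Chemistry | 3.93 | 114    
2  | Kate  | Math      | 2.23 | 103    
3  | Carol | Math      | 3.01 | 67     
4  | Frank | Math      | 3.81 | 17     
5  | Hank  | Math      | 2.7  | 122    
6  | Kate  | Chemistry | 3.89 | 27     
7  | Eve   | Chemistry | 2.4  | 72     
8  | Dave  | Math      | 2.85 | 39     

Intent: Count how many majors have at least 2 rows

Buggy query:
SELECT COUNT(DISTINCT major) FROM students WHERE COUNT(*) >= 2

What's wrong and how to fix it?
Bug: COUNT(*) cannot appear in WHERE; the per-group count doesn't exist yet

Fix: Group first with HAVING COUNT(*) >= 2, then COUNT the resulting groups

Corrected query:
SELECT COUNT(*) FROM (SELECT major FROM students GROUP BY major HAVING COUNT(*) >= 2)

Result:
COUNT(*)
--------
2       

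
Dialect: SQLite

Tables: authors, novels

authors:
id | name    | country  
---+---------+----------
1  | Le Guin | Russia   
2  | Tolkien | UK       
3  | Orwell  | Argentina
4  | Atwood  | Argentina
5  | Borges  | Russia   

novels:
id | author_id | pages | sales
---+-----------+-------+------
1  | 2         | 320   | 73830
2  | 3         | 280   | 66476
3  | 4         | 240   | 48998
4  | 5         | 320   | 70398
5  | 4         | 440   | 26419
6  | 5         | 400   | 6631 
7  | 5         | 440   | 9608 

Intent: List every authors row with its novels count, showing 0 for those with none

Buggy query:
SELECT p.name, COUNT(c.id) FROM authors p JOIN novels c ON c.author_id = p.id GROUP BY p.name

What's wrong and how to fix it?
Bug: INNER JOIN drops authors rows that have no matching novels rows

Fix: Use LEFT JOIN so parents without children still appear (COUNT(c.id) gives 0)

Corrected query:
SELECT p.name, COUNT(c.id) FROM authors p LEFT JOIN novels c ON c.author_id = p.id GROUP BY p.name

Result:
name    | COUNT(c.id)
--------+------------
Atwood  | 2          
Borges  | 3          
Le Guin | 0          
Orwell  | 1          
Tolkien | 1          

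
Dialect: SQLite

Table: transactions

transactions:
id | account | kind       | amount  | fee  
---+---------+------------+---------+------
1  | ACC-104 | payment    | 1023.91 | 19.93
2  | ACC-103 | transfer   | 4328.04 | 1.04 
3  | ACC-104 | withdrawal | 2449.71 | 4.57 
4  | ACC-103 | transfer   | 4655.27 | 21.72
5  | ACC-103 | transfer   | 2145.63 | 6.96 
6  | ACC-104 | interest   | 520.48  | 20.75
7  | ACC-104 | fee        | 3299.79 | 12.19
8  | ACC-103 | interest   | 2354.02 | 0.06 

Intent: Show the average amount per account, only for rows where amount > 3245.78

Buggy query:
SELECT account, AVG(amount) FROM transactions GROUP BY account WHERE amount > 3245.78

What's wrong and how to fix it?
Bug: WHERE cannot follow GROUP BY

Fix: Place WHERE between FROM and GROUP BY

Corrected query:
SELECT account, AVG(amount) FROM transactions WHERE amount > 3245.78 GROUP BY account

Result:
account | AVG(amount)
--------+------------
ACC-103 | 4491.655   
ACC-104 | 3299.79    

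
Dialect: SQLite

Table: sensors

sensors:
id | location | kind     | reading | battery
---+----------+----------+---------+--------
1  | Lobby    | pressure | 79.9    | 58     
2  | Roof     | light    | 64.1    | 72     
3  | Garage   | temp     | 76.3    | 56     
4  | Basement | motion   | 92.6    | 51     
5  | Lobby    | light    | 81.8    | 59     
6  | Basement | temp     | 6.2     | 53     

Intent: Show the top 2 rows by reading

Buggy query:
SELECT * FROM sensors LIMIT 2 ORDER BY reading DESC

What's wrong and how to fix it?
Bug: ORDER BY cannot follow LIMIT; LIMIT is the final clause

Fix: Swap the clauses: ORDER BY first, then LIMIT

Corrected query:
SELECT * FROM sensors ORDER BY reading DESC LIMIT 2

Result:
id | location | kind   | reading | battery
---+----------+--------+---------+--------
4  | Basement | motion | 92.6    | 51     
5  | Lobby    | light  | 81.8    | 59     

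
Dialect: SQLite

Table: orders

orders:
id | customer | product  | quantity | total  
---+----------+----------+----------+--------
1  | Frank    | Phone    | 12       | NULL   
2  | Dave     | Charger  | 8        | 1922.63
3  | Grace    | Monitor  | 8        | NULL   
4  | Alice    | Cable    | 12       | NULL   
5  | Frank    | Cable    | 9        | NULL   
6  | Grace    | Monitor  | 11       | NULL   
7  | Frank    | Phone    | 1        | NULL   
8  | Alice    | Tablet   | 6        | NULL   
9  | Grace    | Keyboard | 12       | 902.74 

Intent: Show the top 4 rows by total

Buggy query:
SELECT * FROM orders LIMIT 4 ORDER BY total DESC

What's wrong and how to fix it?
Bug: ORDER BY cannot follow LIMIT; LIMIT is the final clause

Fix: Sort with ORDER BY, then apply LIMIT

Corrected query:
SELECT * FROM orders ORDER BY total DESC LIMIT 4

Result:
id | customer | product  | quantity | total  
---+----------+----------+----------+--------
2  | Dave     | Charger  | 8        | 1922.63
9  | Grace    | Keyboard | 12       | 902.74 
1  | Frank    | Phone    | 12       | NULL   
3  | Grace    | Monitor  | 8        | NULL   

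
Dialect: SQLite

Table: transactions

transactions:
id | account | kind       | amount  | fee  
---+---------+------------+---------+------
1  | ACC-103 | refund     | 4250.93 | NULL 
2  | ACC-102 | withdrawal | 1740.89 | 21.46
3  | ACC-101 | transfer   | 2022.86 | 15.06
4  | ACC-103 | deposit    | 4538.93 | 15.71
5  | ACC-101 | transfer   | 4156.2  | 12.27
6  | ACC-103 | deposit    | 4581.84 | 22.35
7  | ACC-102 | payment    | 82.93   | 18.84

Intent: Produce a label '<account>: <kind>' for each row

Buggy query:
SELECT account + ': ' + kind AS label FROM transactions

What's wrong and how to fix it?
Bug: '+' is numeric addition; on text columns SQLite converts them to 0 instead of concatenating

Fix: Use the || operator for string concatenation

Corrected query:
SELECT account || ': ' || kind AS label FROM transactions

Result:
label              
-------------------
ACC-103: refund    
ACC-102: withdrawal
ACC-101: transfer  
ACC-103: deposit   
ACC-101: transfer  
ACC-103: deposit   
ACC-102: payment   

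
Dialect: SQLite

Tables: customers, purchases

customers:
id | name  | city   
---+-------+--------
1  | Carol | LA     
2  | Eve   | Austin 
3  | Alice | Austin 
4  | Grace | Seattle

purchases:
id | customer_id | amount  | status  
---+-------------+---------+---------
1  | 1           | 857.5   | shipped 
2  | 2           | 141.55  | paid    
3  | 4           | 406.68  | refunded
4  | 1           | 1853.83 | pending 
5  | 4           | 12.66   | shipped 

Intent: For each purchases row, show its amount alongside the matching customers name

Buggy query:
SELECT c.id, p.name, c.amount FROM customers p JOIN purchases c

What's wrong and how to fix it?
Bug: JOIN with no ON clause produces a cartesian product; every purchases row pairs with every customers row

Fix: Add ON c.customer_id = p.id to the JOIN

Corrected query:
SELECT c.id, p.name, c.amount FROM customers p JOIN purchases c ON c.customer_id = p.id

Result:
id | name  | amount 
---+-------+--------
1  | Carol | 857.5  
2  | Eve   | 141.55 
3  | Grace | 406.68 
4  | Carol | 1853.83
5  | Grace | 12.66  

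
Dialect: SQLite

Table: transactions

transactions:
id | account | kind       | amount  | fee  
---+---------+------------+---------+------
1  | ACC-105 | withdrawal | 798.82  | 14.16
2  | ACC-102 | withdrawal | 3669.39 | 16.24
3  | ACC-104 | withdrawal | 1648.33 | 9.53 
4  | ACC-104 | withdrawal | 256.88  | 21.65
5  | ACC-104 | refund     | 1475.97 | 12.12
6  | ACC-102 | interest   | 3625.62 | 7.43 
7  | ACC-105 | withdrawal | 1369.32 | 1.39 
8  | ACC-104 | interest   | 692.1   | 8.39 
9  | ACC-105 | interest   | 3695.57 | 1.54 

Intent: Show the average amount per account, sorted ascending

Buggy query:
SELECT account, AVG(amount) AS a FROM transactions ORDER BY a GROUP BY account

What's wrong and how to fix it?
Bug: GROUP BY must precede ORDER BY

Fix: Move ORDER BY to the end, after GROUP BY

Corrected query:
SELECT account, AVG(amount) AS a FROM transactions GROUP BY account ORDER BY a

Result:
account | a       
--------+---------
ACC-104 | 1018.32 
ACC-105 | 1954.57 
ACC-102 | 3647.505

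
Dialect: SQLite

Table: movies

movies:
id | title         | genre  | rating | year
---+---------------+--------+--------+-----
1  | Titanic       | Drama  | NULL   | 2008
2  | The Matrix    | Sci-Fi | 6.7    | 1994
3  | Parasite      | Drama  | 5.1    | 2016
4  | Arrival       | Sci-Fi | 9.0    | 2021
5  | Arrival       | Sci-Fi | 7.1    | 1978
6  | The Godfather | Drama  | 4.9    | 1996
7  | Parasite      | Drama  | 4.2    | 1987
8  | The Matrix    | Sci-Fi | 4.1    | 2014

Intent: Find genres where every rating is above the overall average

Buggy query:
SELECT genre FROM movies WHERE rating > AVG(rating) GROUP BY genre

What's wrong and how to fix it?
Bug: WHERE evaluates per row before aggregation, so AVG() is unavailable

Fix: Use a subquery for AVG and a HAVING MIN(...) filter so the condition holds for every row in the group

Corrected query:
SELECT genre FROM movies GROUP BY genre HAVING MIN(rating) > (SELECT AVG(rating) FROM movies)

Result:
(no rows)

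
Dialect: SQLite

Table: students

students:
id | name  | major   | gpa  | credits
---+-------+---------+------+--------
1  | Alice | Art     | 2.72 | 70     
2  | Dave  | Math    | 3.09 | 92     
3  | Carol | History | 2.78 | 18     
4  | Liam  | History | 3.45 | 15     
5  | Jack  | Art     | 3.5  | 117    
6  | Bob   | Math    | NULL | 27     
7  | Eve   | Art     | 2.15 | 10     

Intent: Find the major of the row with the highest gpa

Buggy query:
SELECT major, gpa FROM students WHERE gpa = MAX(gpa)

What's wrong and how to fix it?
Bug: MAX(gpa) is an aggregate and cannot be used directly in WHERE

Fix: Wrap MAX in a scalar subquery so WHERE compares against a single value

Corrected query:
SELECT major, gpa FROM students WHERE gpa = (SELECT MAX(gpa) FROM students)

Result:
major | gpa
------+----
Art   | 3.5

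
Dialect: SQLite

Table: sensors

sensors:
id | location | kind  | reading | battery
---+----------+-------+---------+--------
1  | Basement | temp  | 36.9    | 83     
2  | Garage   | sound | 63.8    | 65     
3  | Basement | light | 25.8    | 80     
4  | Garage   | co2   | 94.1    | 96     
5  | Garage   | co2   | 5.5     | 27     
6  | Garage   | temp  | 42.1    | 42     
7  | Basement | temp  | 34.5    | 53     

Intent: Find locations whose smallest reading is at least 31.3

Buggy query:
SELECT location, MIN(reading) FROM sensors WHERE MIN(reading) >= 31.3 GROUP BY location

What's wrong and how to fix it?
Bug: MIN() in WHERE is a misuse of aggregate

Fix: Replace WHERE with HAVING after the GROUP BY

Corrected query:
SELECT location, MIN(reading) FROM sensors GROUP BY location HAVING MIN(reading) >= 31.3

Result:
(no rows)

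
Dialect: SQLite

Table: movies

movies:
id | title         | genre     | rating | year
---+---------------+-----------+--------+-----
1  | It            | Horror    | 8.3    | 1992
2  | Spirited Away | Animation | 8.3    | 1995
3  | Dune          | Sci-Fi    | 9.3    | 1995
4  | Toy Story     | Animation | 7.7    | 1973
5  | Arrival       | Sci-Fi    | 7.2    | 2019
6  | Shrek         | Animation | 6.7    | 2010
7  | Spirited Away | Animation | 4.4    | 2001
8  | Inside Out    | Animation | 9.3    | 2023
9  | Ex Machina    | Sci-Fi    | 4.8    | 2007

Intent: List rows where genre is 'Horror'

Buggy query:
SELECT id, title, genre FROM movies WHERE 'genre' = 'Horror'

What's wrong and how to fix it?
Bug: 'genre' in single quotes is a string literal, not the column; the comparison is literal-vs-literal and never true

Fix: Reference the column as genre without single quotes

Corrected query:
SELECT id, title, genre FROM movies WHERE genre = 'Horror'

Result:
id | title | genre 
---+-------+-------
1  | It    | Horror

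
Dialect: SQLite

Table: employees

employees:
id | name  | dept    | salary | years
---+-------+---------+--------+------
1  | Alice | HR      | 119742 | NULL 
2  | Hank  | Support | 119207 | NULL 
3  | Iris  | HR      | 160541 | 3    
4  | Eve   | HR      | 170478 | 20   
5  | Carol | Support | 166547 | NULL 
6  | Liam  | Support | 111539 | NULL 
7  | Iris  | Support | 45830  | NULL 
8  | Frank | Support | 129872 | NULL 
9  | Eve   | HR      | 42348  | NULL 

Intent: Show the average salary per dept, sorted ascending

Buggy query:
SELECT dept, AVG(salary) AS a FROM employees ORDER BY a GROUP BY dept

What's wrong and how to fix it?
Bug: GROUP BY must precede ORDER BY

Fix: Reorder: SELECT … FROM … GROUP BY … ORDER BY …

Corrected query:
SELECT dept, AVG(salary) AS a FROM employees GROUP BY dept ORDER BY a

Result:
dept    | a        
--------+----------
Support | 114599   
HR      | 123277.25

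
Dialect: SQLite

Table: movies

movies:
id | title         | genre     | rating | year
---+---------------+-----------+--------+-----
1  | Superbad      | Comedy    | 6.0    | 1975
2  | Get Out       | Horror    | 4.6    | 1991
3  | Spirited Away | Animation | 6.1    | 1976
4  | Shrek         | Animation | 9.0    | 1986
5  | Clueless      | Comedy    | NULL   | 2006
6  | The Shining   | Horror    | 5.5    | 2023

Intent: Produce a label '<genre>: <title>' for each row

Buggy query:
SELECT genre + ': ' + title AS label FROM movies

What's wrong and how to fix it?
Bug: '+' is numeric addition; on text columns SQLite converts them to 0 instead of concatenating

Fix: Replace + with || to concatenate text

Corrected query:
SELECT genre || ': ' || title AS label FROM movies

Result:
label                   
------------------------
Comedy: Superbad        
Horror: Get Out         
Animation: Spirited Away
Animation: Shrek        
Comedy: Clueless        
Horror: The Shining     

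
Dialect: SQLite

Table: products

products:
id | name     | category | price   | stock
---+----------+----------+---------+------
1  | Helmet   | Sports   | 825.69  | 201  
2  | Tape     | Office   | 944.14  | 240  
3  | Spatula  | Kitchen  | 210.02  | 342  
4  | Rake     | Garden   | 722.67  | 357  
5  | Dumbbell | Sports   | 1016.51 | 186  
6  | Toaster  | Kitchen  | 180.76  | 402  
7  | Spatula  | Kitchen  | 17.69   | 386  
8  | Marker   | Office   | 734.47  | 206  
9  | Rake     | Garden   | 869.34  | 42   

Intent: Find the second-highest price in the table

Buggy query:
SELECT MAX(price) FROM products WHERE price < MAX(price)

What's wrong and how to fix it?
Bug: MAX(price) on the right of the comparison is an aggregate-in-WHERE error

Fix: Compute the overall MAX in a subquery, then take MAX of rows below it

Corrected query:
SELECT MAX(price) FROM products WHERE price < (SELECT MAX(price) FROM products)

Result:
MAX(price)
----------
944.14    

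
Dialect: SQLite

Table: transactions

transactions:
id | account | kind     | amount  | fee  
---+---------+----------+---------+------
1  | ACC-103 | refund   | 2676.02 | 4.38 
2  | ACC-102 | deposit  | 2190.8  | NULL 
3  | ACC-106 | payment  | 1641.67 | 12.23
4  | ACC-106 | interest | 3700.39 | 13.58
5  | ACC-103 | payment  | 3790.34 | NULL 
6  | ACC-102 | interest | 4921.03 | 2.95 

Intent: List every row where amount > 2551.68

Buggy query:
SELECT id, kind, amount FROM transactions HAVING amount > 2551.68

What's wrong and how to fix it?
Bug: This is a non-aggregate query (no GROUP BY, no aggregates), so in SQLite the HAVING clause is invalid here; a row-level condition belongs in WHERE

Fix: Replace HAVING with WHERE since the condition applies to individual rows

Corrected query:
SELECT id, kind, amount FROM transactions WHERE amount > 2551.68

Result:
id | kind     | amount 
---+----------+--------
1  | refund   | 2676.02
4  | interest | 3700.39
5  | payment  | 3790.34
6  | interest | 4921.03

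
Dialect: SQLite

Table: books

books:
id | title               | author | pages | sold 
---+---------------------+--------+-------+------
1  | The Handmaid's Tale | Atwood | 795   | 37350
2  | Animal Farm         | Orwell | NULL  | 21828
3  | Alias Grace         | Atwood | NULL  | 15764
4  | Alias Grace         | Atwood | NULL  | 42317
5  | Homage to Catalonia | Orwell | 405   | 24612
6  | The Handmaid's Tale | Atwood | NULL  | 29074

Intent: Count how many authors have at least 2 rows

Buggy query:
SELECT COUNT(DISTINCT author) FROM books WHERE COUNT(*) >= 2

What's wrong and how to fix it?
Bug: WHERE filters individual rows, not groups, so a group-level COUNT is invalid there

Fix: Group first with HAVING COUNT(*) >= 2, then COUNT the resulting groups

Corrected query:
SELECT COUNT(*) FROM (SELECT author FROM books GROUP BY author HAVING COUNT(*) >= 2)

Result:
COUNT(*)
--------
2       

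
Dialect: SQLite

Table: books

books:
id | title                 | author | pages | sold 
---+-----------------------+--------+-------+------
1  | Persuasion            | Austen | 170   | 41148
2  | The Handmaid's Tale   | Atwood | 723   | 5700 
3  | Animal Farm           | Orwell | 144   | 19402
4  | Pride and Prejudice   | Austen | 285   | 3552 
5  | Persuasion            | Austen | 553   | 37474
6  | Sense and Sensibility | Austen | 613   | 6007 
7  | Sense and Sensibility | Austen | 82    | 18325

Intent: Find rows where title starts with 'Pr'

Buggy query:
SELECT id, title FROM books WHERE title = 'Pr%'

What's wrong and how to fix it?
Bug: '=' compares the literal string including the % character; pattern matching needs LIKE

Fix: Replace '=' with LIKE so 'Pr%' is treated as a pattern

Corrected query:
SELECT id, title FROM books WHERE title LIKE 'Pr%'

Result:
id | title              
---+--------------------
4  | Pride and Prejudice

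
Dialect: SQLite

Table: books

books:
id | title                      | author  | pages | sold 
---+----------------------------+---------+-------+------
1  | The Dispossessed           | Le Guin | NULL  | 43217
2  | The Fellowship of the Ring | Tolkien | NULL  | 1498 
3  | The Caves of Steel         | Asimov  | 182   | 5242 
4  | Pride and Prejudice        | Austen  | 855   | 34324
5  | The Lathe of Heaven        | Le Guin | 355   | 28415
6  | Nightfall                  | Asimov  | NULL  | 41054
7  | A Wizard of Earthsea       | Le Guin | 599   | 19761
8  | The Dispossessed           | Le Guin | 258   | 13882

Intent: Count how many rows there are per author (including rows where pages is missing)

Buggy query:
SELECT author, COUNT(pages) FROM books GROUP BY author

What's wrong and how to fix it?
Bug: COUNT(column) counts non-NULL values only; rows with NULL pages aren't counted

Fix: Use COUNT(*) to count all rows regardless of NULL

Corrected query:
SELECT author, COUNT(*) FROM books GROUP BY author

Result:
author  | COUNT(*)
--------+---------
Asimov  | 2       
Austen  | 1       
Le Guin | 4       
Tolkien | 1       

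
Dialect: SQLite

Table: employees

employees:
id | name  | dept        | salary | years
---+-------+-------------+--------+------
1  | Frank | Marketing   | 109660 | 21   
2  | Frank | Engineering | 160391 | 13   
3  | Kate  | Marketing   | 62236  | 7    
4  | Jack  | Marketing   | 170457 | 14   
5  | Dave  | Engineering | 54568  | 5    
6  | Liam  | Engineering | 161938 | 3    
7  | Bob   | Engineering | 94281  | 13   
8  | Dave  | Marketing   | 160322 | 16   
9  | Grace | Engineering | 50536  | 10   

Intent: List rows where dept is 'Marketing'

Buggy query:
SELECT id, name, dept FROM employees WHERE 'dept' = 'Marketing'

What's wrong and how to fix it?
Bug: Single quotes denote string literals in SQL; the column name is being compared as a constant string

Fix: Reference the column as dept without single quotes

Corrected query:
SELECT id, name, dept FROM employees WHERE dept = 'Marketing'

Result:
id | name  | dept     
---+-------+----------
1  | Frank | Marketing
3  | Kate  | Marketing
4  | Jack  | Marketing
8  | Dave  | Marketing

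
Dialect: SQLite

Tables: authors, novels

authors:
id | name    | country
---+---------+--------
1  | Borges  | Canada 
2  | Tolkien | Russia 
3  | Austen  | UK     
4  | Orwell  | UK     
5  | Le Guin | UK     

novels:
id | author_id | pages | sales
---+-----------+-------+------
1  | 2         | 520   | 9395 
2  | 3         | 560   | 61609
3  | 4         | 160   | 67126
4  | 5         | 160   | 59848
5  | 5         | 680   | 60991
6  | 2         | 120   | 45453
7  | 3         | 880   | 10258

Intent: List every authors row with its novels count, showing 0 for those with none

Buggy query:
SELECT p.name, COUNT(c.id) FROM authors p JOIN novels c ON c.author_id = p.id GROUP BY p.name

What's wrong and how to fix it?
Bug: An inner join excludes parents with zero children

Fix: Use LEFT JOIN so parents without children still appear (COUNT(c.id) gives 0)

Corrected query:
SELECT p.name, COUNT(c.id) FROM authors p LEFT JOIN novels c ON c.author_id = p.id GROUP BY p.name

Result:
name    | COUNT(c.id)
--------+------------
Austen  | 2          
Borges  | 0          
Le Guin | 2          
Orwell  | 1          
Tolkien | 2          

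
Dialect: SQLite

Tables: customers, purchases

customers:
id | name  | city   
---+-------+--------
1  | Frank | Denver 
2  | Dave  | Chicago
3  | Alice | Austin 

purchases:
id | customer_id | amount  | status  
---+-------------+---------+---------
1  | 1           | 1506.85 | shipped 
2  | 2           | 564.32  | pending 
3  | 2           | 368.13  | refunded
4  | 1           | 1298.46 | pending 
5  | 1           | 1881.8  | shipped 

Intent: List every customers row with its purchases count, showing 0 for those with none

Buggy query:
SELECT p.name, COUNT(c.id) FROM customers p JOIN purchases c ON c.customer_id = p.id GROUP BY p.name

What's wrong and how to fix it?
Bug: INNER JOIN drops customers rows that have no matching purchases rows

Fix: Use LEFT JOIN so parents without children still appear (COUNT(c.id) gives 0)

Corrected query:
SELECT p.name, COUNT(c.id) FROM customers p LEFT JOIN purchases c ON c.customer_id = p.id GROUP BY p.name

Result:
name  | COUNT(c.id)
------+------------
Alice | 0          
Dave  | 2          
Frank | 3          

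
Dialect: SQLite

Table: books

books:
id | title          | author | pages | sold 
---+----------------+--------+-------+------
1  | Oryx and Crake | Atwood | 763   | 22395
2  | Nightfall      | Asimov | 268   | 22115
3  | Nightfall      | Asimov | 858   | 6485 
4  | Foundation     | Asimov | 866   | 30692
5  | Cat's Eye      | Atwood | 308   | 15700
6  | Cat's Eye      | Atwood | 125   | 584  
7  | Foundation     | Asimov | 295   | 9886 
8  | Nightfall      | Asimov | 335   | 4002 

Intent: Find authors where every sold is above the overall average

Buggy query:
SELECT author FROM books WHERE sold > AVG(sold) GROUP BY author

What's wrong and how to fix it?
Bug: WHERE evaluates per row before aggregation, so AVG() is unavailable

Fix: Use a subquery for AVG and a HAVING MIN(...) filter so the condition holds for every row in the group

Corrected query:
SELECT author FROM books GROUP BY author HAVING MIN(sold) > (SELECT AVG(sold) FROM books)

Result:
(no rows)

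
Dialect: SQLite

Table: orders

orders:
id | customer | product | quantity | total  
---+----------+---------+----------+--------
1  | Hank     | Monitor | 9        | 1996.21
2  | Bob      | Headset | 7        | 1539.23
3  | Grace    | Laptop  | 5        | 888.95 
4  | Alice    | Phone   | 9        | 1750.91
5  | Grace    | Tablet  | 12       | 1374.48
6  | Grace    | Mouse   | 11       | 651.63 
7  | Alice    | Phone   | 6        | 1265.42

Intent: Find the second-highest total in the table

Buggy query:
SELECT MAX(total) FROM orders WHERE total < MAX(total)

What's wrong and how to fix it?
Bug: MAX(total) on the right of the comparison is an aggregate-in-WHERE error

Fix: Compute the overall MAX in a subquery, then take MAX of rows below it

Corrected query:
SELECT MAX(total) FROM orders WHERE total < (SELECT MAX(total) FROM orders)

Result:
MAX(total)
----------
1750.91   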